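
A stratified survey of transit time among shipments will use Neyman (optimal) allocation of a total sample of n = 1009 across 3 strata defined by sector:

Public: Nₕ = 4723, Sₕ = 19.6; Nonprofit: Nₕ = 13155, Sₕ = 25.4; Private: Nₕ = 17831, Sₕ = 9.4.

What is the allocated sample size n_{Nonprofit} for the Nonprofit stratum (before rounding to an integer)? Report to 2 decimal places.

567.28

Neyman allocation: nₕ = n·NₕSₕ / Σⱼ NⱼSⱼ.
Σ NⱼSⱼ = 4723·19.6 + 13155·25.4 + 17831·9.4 = 594319.2.
n_{Nonprofit} = 1009·13155·25.4 / 594319.2 = 567.28.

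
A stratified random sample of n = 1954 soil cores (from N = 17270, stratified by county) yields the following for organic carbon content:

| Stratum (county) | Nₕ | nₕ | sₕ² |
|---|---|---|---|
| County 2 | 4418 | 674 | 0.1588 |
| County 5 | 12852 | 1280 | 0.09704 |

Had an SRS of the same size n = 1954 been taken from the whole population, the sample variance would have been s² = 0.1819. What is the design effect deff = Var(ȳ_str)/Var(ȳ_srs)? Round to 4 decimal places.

0.6162

Var(ȳ_str) = Σ Wₕ²(1−fₕ)sₕ²/nₕ with Wₕ = Nₕ/17270:
  County 2: (4418/17270)²·(1−674/4418)·0.1588/674 = 1.3066747 × 10^-5
  County 5: (12852/17270)²·(1−1280/12852)·0.09704/1280 = 3.7803785 × 10^-5
  → Var(ȳ_str) = 5.0870532 × 10^-5.
Var(ȳ_srs) = (1 − 1954/17270)·0.1819/1954 = 8.2558379 × 10^-5.
deff = (5.0870532 × 10^-5) / (8.2558379 × 10^-5) = 0.6162.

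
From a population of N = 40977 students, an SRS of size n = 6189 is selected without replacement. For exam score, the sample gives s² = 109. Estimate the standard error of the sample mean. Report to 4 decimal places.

Under SRS without replacement, Var(ȳ) = (1 − f)·s²/n with f = n/N = 6189/40977 = 0.15103595.
Var(ȳ) = (1 − 0.15103595)·109/6189 = 0.84896405·0.017611892 = 0.014951863.
SE(ȳ) = √(0.014951863) = 0.1223.

0.1223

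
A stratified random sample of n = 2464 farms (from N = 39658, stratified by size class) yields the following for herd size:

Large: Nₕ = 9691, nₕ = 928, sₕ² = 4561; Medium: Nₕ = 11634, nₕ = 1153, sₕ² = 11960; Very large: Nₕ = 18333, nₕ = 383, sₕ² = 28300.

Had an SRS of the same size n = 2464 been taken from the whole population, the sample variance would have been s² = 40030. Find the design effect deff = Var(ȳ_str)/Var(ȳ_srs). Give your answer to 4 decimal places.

1.0849

Var(ȳ_str) = Σ Wₕ²(1−fₕ)sₕ²/nₕ with Wₕ = Nₕ/39658:
  Large: (9691/39658)²·(1−928/9691)·4561/928 = 0.26538226
  Medium: (11634/39658)²·(1−1153/11634)·11960/1153 = 0.80421475
  Very large: (18333/39658)²·(1−383/18333)·28300/383 = 15.460518
  → Var(ȳ_str) = 16.530115.
Var(ȳ_srs) = (1 − 2464/39658)·40030/2464 = 15.236561.
deff = 16.530115 / 15.236561 = 1.0849.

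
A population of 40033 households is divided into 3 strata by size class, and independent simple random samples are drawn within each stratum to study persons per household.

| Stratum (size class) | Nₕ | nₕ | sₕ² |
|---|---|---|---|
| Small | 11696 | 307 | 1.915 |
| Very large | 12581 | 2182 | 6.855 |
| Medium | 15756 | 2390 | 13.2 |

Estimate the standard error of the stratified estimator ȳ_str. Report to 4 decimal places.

0.0387

Var(ȳ_str) = Σₕ Wₕ²(1 − fₕ)sₕ²/nₕ with Wₕ = Nₕ/N, N = 40033.
Small: Wₕ = 0.29215897; term = 0.29215897²·(1 − 0.02624829)·1.915/307 = 5.1846218 × 10^-4.
Very large: Wₕ = 0.31426573; term = 0.31426573²·(1 − 0.17343613)·6.855/2182 = 2.5646209 × 10^-4.
Medium: Wₕ = 0.39357530; term = 0.39357530²·(1 − 0.15168825)·13.2/2390 = 7.2575024 × 10^-4.
Sum = 0.0015006745.
SE = √(0.0015006745) = 0.0387.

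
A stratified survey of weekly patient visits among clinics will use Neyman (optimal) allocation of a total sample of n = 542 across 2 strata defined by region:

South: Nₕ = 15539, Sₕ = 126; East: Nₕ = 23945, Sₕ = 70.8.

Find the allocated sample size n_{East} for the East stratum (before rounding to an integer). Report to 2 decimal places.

251.52

Neyman allocation: nₕ = n·NₕSₕ / Σⱼ NⱼSⱼ.
Σ NⱼSⱼ = 15539·126 + 23945·70.8 = 3.65322 × 10^6.
n_{East} = 542·23945·70.8 / (3.65322 × 10^6) = 251.52.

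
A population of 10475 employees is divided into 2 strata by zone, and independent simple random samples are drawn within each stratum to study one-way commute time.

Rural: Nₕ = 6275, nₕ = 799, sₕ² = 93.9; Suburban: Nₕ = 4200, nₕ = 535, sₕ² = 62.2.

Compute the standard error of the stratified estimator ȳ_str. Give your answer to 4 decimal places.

0.2305

Var(ȳ_str) = Σₕ Wₕ²(1 − fₕ)sₕ²/nₕ with Wₕ = Nₕ/N, N = 10475.
Rural: Wₕ = 0.59904535; term = 0.59904535²·(1 − 0.12733068)·93.9/799 = 0.036803398.
Suburban: Wₕ = 0.40095465; term = 0.40095465²·(1 − 0.12738095)·62.2/535 = 0.016309919.
Sum = 0.053113317.
SE = √(0.053113317) = 0.2305.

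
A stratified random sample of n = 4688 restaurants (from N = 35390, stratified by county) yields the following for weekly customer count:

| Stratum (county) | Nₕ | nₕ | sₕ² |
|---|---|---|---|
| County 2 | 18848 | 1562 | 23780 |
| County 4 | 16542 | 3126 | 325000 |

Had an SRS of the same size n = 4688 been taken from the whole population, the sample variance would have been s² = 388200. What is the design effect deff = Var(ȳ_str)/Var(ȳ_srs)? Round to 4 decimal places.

0.3116

Var(ȳ_str) = Σ Wₕ²(1−fₕ)sₕ²/nₕ with Wₕ = Nₕ/35390:
  County 2: (18848/35390)²·(1−1562/18848)·23780/1562 = 3.9603127
  County 4: (16542/35390)²·(1−3126/16542)·325000/3126 = 18.42232
  → Var(ȳ_str) = 22.382633.
Var(ȳ_srs) = (1 − 4688/35390)·388200/4688 = 71.837967.
deff = 22.382633 / 71.837967 = 0.3116.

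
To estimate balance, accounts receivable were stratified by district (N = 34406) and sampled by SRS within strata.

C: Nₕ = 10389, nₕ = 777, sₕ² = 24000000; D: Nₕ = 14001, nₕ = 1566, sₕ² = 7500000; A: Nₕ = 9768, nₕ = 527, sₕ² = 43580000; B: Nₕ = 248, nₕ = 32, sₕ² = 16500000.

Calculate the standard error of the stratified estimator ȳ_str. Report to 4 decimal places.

98.1785

Var(ȳ_str) = Σₕ Wₕ²(1 − fₕ)sₕ²/nₕ with Wₕ = Nₕ/N, N = 34406.
C: Wₕ = 0.30195315; term = 0.30195315²·(1 − 0.07479064)·24000000/777 = 2605.6097.
D: Wₕ = 0.40693484; term = 0.40693484²·(1 − 0.11184915)·7500000/1566 = 704.37832.
A: Wₕ = 0.28390397; term = 0.28390397²·(1 − 0.05395168)·43580000/527 = 6305.6936.
B: Wₕ = 0.00720805; term = 0.00720805²·(1 − 0.12903226)·16500000/32 = 23.333024.
Sum = 9639.0146.
SE = √(9639.0146) = 98.1785.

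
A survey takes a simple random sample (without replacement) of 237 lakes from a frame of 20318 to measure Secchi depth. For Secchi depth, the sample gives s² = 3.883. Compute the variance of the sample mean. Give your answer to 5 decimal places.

0.01619

Under SRS without replacement, Var(ȳ) = (1 − f)·s²/n with f = n/N = 237/20318 = 0.01166453.
Var(ȳ) = (1 − 0.01166453)·3.883/237 = 0.98833547·0.016383966 = 0.016192855.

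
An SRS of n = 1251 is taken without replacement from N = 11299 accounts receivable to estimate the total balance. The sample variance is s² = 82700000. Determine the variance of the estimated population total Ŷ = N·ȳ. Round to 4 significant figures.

7.505 × 10^12

Var(Ŷ) = N²·Var(ȳ) = N²·(1 − n/N)·s²/n.
f = 1251/11299 = 0.11071776; Var(ȳ) = 0.88928224·82700000/1251 = 58787.883.
Var(Ŷ) = 11299² · 58787.883 = 7.5052962 × 10^12.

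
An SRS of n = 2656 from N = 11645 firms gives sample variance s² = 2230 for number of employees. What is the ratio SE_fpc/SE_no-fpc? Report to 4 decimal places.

f = n/N = 2656/11645 = 0.22808072.
SE_no-fpc = √(s²/n) = 0.9163015; SE_fpc = √((1−f)s²/n) = 0.80505275.
Ratio = √(1−f) = 0.87858937.

0.8786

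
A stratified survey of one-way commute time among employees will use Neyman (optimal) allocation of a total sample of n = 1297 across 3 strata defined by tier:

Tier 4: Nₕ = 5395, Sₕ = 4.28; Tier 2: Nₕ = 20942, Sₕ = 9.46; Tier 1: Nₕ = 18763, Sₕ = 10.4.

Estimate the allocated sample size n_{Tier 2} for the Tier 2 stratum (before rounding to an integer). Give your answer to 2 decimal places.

Neyman allocation: nₕ = n·NₕSₕ / Σⱼ NⱼSⱼ.
Σ NⱼSⱼ = 5395·4.28 + 20942·9.46 + 18763·10.4 = 416337.12.
n_{Tier 2} = 1297·20942·9.46 / 416337.12 = 617.17.

617.17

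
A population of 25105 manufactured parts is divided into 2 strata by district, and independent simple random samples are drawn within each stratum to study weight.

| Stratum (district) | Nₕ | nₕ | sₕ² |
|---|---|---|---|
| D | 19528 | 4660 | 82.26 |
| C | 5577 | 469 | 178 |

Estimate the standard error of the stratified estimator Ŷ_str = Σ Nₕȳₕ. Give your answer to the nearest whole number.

Var(Ŷ_str) = Σₕ Nₕ²(1 − fₕ)sₕ²/nₕ.
D: 19528²·(1 − 4660/19528)·82.26/4660 = 5.125227 × 10^6.
C: 5577²·(1 − 469/5577)·178/469 = 1.0811817 × 10^7.
Sum = 1.5937044 × 10^7.
SE = √(1.5937044 × 10^7) = 3992.

3992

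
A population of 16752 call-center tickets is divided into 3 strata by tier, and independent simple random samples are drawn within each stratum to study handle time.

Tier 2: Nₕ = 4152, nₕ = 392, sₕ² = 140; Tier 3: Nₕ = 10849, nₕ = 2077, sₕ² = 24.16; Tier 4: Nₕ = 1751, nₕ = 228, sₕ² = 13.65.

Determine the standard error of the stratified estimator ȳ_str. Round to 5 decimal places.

Var(ȳ_str) = Σₕ Wₕ²(1 − fₕ)sₕ²/nₕ with Wₕ = Nₕ/N, N = 16752.
Tier 2: Wₕ = 0.24785100; term = 0.24785100²·(1 − 0.09441233)·140/392 = 0.019867985.
Tier 3: Wₕ = 0.64762416; term = 0.64762416²·(1 − 0.19144622)·24.16/2077 = 0.0039447132.
Tier 4: Wₕ = 0.10452483; term = 0.10452483²·(1 − 0.13021131)·13.65/228 = 5.6891911 × 10^-4.
Sum = 0.024381617.
SE = √(0.024381617) = 0.15615.

0.15615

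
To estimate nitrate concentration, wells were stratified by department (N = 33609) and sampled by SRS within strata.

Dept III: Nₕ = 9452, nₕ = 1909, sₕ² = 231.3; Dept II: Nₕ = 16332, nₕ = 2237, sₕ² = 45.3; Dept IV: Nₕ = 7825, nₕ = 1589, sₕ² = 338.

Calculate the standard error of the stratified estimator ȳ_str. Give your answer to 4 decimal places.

Var(ȳ_str) = Σₕ Wₕ²(1 − fₕ)sₕ²/nₕ with Wₕ = Nₕ/N, N = 33609.
Dept III: Wₕ = 0.28123419; term = 0.28123419²·(1 − 0.20196784)·231.3/1909 = 0.0076476208.
Dept II: Wₕ = 0.48594127; term = 0.48594127²·(1 − 0.13697036)·45.3/2237 = 0.0041269147.
Dept IV: Wₕ = 0.23282454; term = 0.23282454²·(1 − 0.20306709)·338/1589 = 0.0091890809.
Sum = 0.020963616.
SE = √(0.020963616) = 0.1448.

0.1448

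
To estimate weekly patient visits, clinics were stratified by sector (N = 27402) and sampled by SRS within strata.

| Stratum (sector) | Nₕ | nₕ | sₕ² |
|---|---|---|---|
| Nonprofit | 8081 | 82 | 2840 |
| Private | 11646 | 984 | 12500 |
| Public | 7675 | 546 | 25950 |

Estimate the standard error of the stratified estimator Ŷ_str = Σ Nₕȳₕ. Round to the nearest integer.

Var(Ŷ_str) = Σₕ Nₕ²(1 − fₕ)sₕ²/nₕ.
Nonprofit: 8081²·(1 − 82/8081)·2840/82 = 2.2387484 × 10^9.
Private: 11646²·(1 − 984/11646)·12500/984 = 1.5773584 × 10^9.
Public: 7675²·(1 − 546/7675)·25950/546 = 2.6004692 × 10^9.
Sum = 6.416576 × 10^9.
SE = √(6.416576 × 10^9) = 80104.

80104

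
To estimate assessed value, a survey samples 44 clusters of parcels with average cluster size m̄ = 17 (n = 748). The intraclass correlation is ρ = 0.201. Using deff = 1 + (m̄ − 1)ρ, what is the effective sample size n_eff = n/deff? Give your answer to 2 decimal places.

deff = 1 + (17 − 1)·0.201 = 1 + 3.216 = 4.216.
n_eff = 748 / 4.216 = 177.42.

177.42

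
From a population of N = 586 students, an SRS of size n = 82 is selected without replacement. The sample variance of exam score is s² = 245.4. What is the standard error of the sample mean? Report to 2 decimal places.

1.60

Under SRS without replacement, Var(ȳ) = (1 − f)·s²/n with f = n/N = 82/586 = 0.13993174.
Var(ȳ) = (1 − 0.13993174)·245.4/82 = 0.86006826·2.9926829 = 2.5739116.
SE(ȳ) = √(2.5739116) = 1.60.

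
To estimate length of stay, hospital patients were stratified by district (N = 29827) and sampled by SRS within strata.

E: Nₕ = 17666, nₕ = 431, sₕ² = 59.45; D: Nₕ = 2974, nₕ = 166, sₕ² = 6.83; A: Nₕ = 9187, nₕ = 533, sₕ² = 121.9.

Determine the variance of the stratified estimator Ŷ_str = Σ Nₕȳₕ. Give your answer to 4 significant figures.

6.052 × 10^7

Var(Ŷ_str) = Σₕ Nₕ²(1 − fₕ)sₕ²/nₕ.
E: 17666²·(1 − 431/17666)·59.45/431 = 4.1997564 × 10^7.
D: 2974²·(1 − 166/2974)·6.83/166 = 343598.04.
A: 9187²·(1 − 533/9187)·121.9/533 = 1.8183066 × 10^7.
Sum = 6.0524228 × 10^7.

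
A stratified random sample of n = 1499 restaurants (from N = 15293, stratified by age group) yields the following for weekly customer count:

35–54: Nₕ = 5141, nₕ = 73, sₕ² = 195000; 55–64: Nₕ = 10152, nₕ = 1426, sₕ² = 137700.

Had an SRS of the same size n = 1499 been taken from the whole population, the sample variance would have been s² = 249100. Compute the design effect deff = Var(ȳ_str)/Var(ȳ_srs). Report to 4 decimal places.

2.2294

Var(ȳ_str) = Σ Wₕ²(1−fₕ)sₕ²/nₕ with Wₕ = Nₕ/15293:
  35–54: (5141/15293)²·(1−73/5141)·195000/73 = 297.58469
  55–64: (10152/15293)²·(1−1426/10152)·137700/1426 = 36.57597
  → Var(ȳ_str) = 334.16066.
Var(ȳ_srs) = (1 − 1499/15293)·249100/1499 = 149.88895.
deff = 334.16066 / 149.88895 = 2.2294.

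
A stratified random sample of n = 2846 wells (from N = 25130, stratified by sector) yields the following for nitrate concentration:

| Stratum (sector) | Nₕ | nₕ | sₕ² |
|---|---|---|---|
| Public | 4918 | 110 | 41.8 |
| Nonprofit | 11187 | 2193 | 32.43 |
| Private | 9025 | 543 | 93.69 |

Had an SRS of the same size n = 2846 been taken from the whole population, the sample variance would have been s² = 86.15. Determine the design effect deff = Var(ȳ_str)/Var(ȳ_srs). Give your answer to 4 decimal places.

1.3970

Var(ȳ_str) = Σ Wₕ²(1−fₕ)sₕ²/nₕ with Wₕ = Nₕ/25130:
  Public: (4918/25130)²·(1−110/4918)·41.8/110 = 0.014228254
  Nonprofit: (11187/25130)²·(1−2193/11187)·32.43/2193 = 0.0023560791
  Private: (9025/25130)²·(1−543/9025)·93.69/543 = 0.020914809
  → Var(ȳ_str) = 0.037499142.
Var(ȳ_srs) = (1 − 2846/25130)·86.15/2846 = 0.026842382.
deff = 0.037499142 / 0.026842382 = 1.3970.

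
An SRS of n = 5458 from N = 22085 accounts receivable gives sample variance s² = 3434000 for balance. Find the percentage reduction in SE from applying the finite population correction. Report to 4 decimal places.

f = n/N = 5458/22085 = 0.24713607.
SE_no-fpc = √(s²/n) = 25.083225; SE_fpc = √((1−f)s²/n) = 21.764146.
Ratio = √(1−f) = 0.86767732. Reduction = 100·(1 − 0.86767732) = 13.2323%.

13.2323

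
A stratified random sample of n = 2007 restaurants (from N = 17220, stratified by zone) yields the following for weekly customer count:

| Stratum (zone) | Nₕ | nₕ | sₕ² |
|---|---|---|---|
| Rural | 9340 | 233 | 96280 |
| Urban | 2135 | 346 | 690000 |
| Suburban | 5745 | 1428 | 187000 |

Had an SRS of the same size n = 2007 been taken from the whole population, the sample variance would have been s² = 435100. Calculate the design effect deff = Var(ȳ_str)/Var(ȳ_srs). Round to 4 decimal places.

Var(ȳ_str) = Σ Wₕ²(1−fₕ)sₕ²/nₕ with Wₕ = Nₕ/17220:
  Rural: (9340/17220)²·(1−233/9340)·96280/233 = 118.53213
  Urban: (2135/17220)²·(1−346/2135)·690000/346 = 25.687091
  Suburban: (5745/17220)²·(1−1428/5745)·187000/1428 = 10.952649
  → Var(ȳ_str) = 155.17187.
Var(ȳ_srs) = (1 − 2007/17220)·435100/2007 = 191.5241.
deff = 155.17187 / 191.5241 = 0.8102.

0.8102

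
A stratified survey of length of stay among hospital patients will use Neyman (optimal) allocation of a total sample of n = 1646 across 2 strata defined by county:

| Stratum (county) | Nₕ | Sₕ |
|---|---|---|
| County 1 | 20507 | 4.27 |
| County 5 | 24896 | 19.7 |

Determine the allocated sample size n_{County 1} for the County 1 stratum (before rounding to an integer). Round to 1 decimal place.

249.4

Neyman allocation: nₕ = n·NₕSₕ / Σⱼ NⱼSⱼ.
Σ NⱼSⱼ = 20507·4.27 + 24896·19.7 = 578016.09.
n_{County 1} = 1646·20507·4.27 / 578016.09 = 249.4.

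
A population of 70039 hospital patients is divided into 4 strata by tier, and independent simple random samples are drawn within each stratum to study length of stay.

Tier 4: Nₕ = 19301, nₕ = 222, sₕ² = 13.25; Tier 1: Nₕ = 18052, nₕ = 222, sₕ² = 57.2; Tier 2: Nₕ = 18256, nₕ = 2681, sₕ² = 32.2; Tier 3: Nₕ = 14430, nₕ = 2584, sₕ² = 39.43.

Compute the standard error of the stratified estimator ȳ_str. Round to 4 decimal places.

Var(ȳ_str) = Σₕ Wₕ²(1 − fₕ)sₕ²/nₕ with Wₕ = Nₕ/N, N = 70039.
Tier 4: Wₕ = 0.27557504; term = 0.27557504²·(1 − 0.01150199)·13.25/222 = 0.0044804171.
Tier 1: Wₕ = 0.25774212; term = 0.25774212²·(1 − 0.01229781)·57.2/222 = 0.01690596.
Tier 2: Wₕ = 0.26065478; term = 0.26065478²·(1 − 0.14685583)·32.2/2681 = 6.9616609 × 10^-4.
Tier 3: Wₕ = 0.20602807; term = 0.20602807²·(1 − 0.17907138)·39.43/2584 = 5.3173158 × 10^-4.
Sum = 0.022614275.
SE = √(0.022614275) = 0.1504.

0.1504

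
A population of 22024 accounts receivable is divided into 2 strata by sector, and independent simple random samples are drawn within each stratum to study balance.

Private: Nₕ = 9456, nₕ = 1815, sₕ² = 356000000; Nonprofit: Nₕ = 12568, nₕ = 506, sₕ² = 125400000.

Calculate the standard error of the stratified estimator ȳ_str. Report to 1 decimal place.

Var(ȳ_str) = Σₕ Wₕ²(1 − fₕ)sₕ²/nₕ with Wₕ = Nₕ/N, N = 22024.
Private: Wₕ = 0.42934980; term = 0.42934980²·(1 − 0.19194162)·356000000/1815 = 29217.203.
Nonprofit: Wₕ = 0.57065020; term = 0.57065020²·(1 − 0.04026098)·125400000/506 = 77453.334.
Sum = 106670.54.
SE = √(106670.54) = 326.6.

326.6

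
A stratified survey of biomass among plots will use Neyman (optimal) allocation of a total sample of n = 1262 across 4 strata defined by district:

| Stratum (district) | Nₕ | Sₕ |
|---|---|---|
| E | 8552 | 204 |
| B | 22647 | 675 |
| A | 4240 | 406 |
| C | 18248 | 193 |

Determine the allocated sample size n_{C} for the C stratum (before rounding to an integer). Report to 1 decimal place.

199.5

Neyman allocation: nₕ = n·NₕSₕ / Σⱼ NⱼSⱼ.
Σ NⱼSⱼ = 8552·204 + 22647·675 + 4240·406 + 18248·193 = 2.2274637 × 10^7.
n_{C} = 1262·18248·193 / (2.2274637 × 10^7) = 199.5.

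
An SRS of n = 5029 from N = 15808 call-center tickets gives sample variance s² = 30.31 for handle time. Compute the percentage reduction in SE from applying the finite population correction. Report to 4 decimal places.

17.4246

f = n/N = 5029/15808 = 0.31813006.
SE_no-fpc = √(s²/n) = 0.077634033; SE_fpc = √((1−f)s²/n) = 0.064106626.
Ratio = √(1−f) = 0.82575416. Reduction = 100·(1 − 0.82575416) = 17.4246%.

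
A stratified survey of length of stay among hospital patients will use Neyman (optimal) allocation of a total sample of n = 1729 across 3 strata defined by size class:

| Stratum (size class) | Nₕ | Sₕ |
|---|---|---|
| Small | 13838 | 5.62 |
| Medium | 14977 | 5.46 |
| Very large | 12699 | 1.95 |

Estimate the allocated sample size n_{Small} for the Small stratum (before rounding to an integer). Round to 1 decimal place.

729.6

Neyman allocation: nₕ = n·NₕSₕ / Σⱼ NⱼSⱼ.
Σ NⱼSⱼ = 13838·5.62 + 14977·5.46 + 12699·1.95 = 184307.03.
n_{Small} = 1729·13838·5.62 / 184307.03 = 729.6.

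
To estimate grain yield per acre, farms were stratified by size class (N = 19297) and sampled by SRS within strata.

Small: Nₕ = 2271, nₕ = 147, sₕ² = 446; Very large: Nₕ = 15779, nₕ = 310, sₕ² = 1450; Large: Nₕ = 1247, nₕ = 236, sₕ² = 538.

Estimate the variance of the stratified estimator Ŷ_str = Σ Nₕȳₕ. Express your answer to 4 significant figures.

1.159 × 10^9

Var(Ŷ_str) = Σₕ Nₕ²(1 − fₕ)sₕ²/nₕ.
Small: 2271²·(1 − 147/2271)·446/147 = 1.463488 × 10^7.
Very large: 15779²·(1 − 310/15779)·1450/310 = 1.1416895 × 10^9.
Large: 1247²·(1 − 236/1247)·538/236 = 2.8740074 × 10^6.
Sum = 1.1591984 × 10^9.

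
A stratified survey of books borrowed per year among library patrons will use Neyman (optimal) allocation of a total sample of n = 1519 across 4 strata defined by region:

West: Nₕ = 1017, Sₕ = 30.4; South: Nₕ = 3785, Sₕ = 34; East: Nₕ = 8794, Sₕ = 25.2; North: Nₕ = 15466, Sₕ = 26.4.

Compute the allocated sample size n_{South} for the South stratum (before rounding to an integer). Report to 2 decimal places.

Neyman allocation: nₕ = n·NₕSₕ / Σⱼ NⱼSⱼ.
Σ NⱼSⱼ = 1017·30.4 + 3785·34 + 8794·25.2 + 15466·26.4 = 789518.
n_{South} = 1519·3785·34 / 789518 = 247.59.

247.59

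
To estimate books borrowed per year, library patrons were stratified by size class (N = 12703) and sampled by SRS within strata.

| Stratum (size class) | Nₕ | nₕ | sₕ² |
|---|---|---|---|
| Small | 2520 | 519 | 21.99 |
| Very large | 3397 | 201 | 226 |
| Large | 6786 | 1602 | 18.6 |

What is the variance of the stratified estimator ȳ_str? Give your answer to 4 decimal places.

Var(ȳ_str) = Σₕ Wₕ²(1 − fₕ)sₕ²/nₕ with Wₕ = Nₕ/N, N = 12703.
Small: Wₕ = 0.19837834; term = 0.19837834²·(1 − 0.20595238)·21.99/519 = 0.001324015.
Very large: Wₕ = 0.26741715; term = 0.26741715²·(1 − 0.05916986)·226/201 = 0.07564881.
Large: Wₕ = 0.53420452; term = 0.53420452²·(1 − 0.23607427)·18.6/1602 = 0.002531143.
Sum = 0.079503968.

0.0795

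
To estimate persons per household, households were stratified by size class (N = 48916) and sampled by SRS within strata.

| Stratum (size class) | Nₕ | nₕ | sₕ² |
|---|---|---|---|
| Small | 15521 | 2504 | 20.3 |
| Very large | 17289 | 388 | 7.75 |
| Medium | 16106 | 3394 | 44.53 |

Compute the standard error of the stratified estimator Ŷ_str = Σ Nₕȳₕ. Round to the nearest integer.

3188

Var(Ŷ_str) = Σₕ Nₕ²(1 − fₕ)sₕ²/nₕ.
Small: 15521²·(1 − 2504/15521)·20.3/2504 = 1.6379186 × 10^6.
Very large: 17289²·(1 − 388/17289)·7.75/388 = 5.8364968 × 10^6.
Medium: 16106²·(1 − 3394/16106)·44.53/3394 = 2.6862253 × 10^6.
Sum = 1.0160641 × 10^7.
SE = √(1.0160641 × 10^7) = 3188.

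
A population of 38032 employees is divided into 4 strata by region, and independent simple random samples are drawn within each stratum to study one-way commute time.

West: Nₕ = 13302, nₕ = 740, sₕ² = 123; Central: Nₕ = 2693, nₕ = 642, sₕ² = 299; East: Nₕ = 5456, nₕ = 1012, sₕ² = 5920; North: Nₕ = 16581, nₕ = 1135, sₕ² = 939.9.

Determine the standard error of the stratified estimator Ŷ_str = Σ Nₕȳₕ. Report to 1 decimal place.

Var(Ŷ_str) = Σₕ Nₕ²(1 − fₕ)sₕ²/nₕ.
West: 13302²·(1 − 740/13302)·123/740 = 2.7774684 × 10^7.
Central: 2693²·(1 − 642/2693)·299/642 = 2.5723981 × 10^6.
East: 5456²·(1 − 1012/5456)·5920/1012 = 1.4183702 × 10^8.
North: 16581²·(1 − 1135/16581)·939.9/1135 = 2.1208626 × 10^8.
Sum = 3.8427036 × 10^8.
SE = √(3.8427036 × 10^8) = 19602.8.

19602.8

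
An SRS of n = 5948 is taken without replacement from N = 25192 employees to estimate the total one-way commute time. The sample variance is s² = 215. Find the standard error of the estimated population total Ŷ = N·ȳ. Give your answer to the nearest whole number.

Var(Ŷ) = N²·Var(ȳ) = N²·(1 − n/N)·s²/n.
f = 5948/25192 = 0.23610670; Var(ȳ) = 0.76389330·215/5948 = 0.027612149.
Var(Ŷ) = 25192² · 0.027612149 = 1.7523688 × 10^7.
SE(Ŷ) = √(1.7523688 × 10^7) = 4186.

4186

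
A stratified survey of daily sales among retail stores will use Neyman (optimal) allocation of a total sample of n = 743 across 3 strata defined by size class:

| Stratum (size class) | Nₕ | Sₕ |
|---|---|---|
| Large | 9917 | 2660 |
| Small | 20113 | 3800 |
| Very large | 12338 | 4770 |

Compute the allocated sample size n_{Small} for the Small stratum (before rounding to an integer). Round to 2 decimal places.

351.27

Neyman allocation: nₕ = n·NₕSₕ / Σⱼ NⱼSⱼ.
Σ NⱼSⱼ = 9917·2660 + 20113·3800 + 12338·4770 = 1.6166088 × 10^8.
n_{Small} = 743·20113·3800 / (1.6166088 × 10^8) = 351.27.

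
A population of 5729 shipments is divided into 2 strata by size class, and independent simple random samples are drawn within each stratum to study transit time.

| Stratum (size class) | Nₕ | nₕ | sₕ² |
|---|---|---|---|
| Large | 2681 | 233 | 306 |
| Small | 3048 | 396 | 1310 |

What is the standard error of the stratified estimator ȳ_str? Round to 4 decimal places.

1.0379

Var(ȳ_str) = Σₕ Wₕ²(1 − fₕ)sₕ²/nₕ with Wₕ = Nₕ/N, N = 5729.
Large: Wₕ = 0.46796998; term = 0.46796998²·(1 − 0.08690787)·306/233 = 0.26261292.
Small: Wₕ = 0.53203002; term = 0.53203002²·(1 − 0.12992126)·1310/396 = 0.81471732.
Sum = 1.0773302.
SE = √(1.0773302) = 1.0379.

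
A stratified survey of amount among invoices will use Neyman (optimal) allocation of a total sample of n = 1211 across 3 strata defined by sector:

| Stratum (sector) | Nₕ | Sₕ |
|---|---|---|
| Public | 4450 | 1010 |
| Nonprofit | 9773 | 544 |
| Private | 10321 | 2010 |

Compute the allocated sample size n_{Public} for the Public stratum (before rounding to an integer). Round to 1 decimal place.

178.1

Neyman allocation: nₕ = n·NₕSₕ / Σⱼ NⱼSⱼ.
Σ NⱼSⱼ = 4450·1010 + 9773·544 + 10321·2010 = 3.0556222 × 10^7.
n_{Public} = 1211·4450·1010 / (3.0556222 × 10^7) = 178.1.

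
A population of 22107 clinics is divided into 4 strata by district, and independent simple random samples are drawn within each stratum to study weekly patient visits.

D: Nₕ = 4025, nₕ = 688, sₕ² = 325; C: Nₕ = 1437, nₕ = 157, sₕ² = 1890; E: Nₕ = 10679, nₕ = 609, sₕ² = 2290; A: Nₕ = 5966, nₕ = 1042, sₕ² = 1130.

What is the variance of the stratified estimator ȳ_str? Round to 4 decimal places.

0.9509

Var(ȳ_str) = Σₕ Wₕ²(1 − fₕ)sₕ²/nₕ with Wₕ = Nₕ/N, N = 22107.
D: Wₕ = 0.18206903; term = 0.18206903²·(1 − 0.17093168)·325/688 = 0.012982472.
C: Wₕ = 0.06500204; term = 0.06500204²·(1 − 0.10925539)·1890/157 = 0.045307413.
E: Wₕ = 0.48305966; term = 0.48305966²·(1 − 0.05702781)·2290/609 = 0.82740592.
A: Wₕ = 0.26986927; term = 0.26986927²·(1 − 0.17465639)·1130/1042 = 0.065185709.
Sum = 0.95088151.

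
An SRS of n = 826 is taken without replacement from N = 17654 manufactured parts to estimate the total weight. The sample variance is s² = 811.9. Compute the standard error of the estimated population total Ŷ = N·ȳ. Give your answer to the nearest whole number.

17088

Var(Ŷ) = N²·Var(ȳ) = N²·(1 − n/N)·s²/n.
f = 826/17654 = 0.04678826; Var(ȳ) = 0.95321174·811.9/826 = 0.9369402.
Var(Ŷ) = 17654² · 0.9369402 = 2.9201026 × 10^8.
SE(Ŷ) = √(2.9201026 × 10^8) = 17088.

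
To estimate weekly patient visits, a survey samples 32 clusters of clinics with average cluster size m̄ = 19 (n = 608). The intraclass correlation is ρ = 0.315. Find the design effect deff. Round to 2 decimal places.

deff = 1 + (19 − 1)·0.315 = 1 + 5.67 = 6.67.

6.67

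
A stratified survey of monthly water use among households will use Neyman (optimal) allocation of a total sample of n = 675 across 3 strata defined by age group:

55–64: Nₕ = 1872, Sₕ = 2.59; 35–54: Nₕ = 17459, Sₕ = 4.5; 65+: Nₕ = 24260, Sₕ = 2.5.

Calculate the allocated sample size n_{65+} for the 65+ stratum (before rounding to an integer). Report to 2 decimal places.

284.17

Neyman allocation: nₕ = n·NₕSₕ / Σⱼ NⱼSⱼ.
Σ NⱼSⱼ = 1872·2.59 + 17459·4.5 + 24260·2.5 = 144063.98.
n_{65+} = 675·24260·2.5 / 144063.98 = 284.17.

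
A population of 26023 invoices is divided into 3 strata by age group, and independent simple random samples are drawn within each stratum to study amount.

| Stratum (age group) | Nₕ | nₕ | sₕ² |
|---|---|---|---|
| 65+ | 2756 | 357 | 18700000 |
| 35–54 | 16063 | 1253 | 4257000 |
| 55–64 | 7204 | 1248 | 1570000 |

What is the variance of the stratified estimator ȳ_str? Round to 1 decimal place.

Var(ȳ_str) = Σₕ Wₕ²(1 − fₕ)sₕ²/nₕ with Wₕ = Nₕ/N, N = 26023.
65+: Wₕ = 0.10590631; term = 0.10590631²·(1 − 0.12953556)·18700000/357 = 511.40872.
35–54: Wₕ = 0.61726165; term = 0.61726165²·(1 − 0.07800535)·4257000/1253 = 1193.4922.
55–64: Wₕ = 0.27683203; term = 0.27683203²·(1 − 0.17323709)·1570000/1248 = 79.707417.
Sum = 1784.6083.

1784.6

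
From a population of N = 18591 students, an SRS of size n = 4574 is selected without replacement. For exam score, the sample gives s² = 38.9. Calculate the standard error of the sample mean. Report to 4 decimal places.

0.0801

Under SRS without replacement, Var(ȳ) = (1 − f)·s²/n with f = n/N = 4574/18591 = 0.24603303.
Var(ȳ) = (1 − 0.24603303)·38.9/4574 = 0.75396697·0.0085045912 = 0.0064121809.
SE(ȳ) = √(0.0064121809) = 0.0801.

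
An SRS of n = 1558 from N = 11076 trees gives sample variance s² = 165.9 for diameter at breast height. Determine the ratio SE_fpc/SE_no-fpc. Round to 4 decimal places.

f = n/N = 1558/11076 = 0.14066450.
SE_no-fpc = √(s²/n) = 0.32631682; SE_fpc = √((1−f)s²/n) = 0.30249684.
Ratio = √(1−f) = 0.92700351.

0.9270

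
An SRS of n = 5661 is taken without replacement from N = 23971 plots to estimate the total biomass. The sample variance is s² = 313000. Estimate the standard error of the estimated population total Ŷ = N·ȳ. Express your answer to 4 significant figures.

Var(Ŷ) = N²·Var(ȳ) = N²·(1 − n/N)·s²/n.
f = 5661/23971 = 0.23616036; Var(ȳ) = 0.76383964·313000/5661 = 42.23314.
Var(Ŷ) = 23971² · 42.23314 = 2.4267536 × 10^10.
SE(Ŷ) = √(2.4267536 × 10^10) = 155800.

155800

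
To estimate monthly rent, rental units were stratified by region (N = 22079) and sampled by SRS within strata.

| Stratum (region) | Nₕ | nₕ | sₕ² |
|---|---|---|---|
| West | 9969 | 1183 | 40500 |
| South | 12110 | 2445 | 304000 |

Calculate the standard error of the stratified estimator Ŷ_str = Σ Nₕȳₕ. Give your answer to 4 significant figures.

132500

Var(Ŷ_str) = Σₕ Nₕ²(1 − fₕ)sₕ²/nₕ.
West: 9969²·(1 − 1183/9969)·40500/1183 = 2.9985623 × 10^9.
South: 12110²·(1 − 2445/12110)·304000/2445 = 1.4552604 × 10^10.
Sum = 1.7551166 × 10^10.
SE = √(1.7551166 × 10^10) = 132500.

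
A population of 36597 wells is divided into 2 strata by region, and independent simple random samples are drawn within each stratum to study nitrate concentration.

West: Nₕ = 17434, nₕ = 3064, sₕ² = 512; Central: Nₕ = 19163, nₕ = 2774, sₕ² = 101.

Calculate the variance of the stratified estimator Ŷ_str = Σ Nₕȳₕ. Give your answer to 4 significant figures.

5.330 × 10^7

Var(Ŷ_str) = Σₕ Nₕ²(1 − fₕ)sₕ²/nₕ.
West: 17434²·(1 − 3064/17434)·512/3064 = 4.1863449 × 10^7.
Central: 19163²·(1 − 2774/19163)·101/2774 = 1.1434861 × 10^7.
Sum = 5.329831 × 10^7.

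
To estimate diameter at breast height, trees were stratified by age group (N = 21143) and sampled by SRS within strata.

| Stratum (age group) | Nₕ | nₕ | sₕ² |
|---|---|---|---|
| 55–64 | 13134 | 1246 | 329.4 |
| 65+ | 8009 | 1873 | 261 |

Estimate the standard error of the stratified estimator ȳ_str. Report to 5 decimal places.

0.32811

Var(ȳ_str) = Σₕ Wₕ²(1 − fₕ)sₕ²/nₕ with Wₕ = Nₕ/N, N = 21143.
55–64: Wₕ = 0.62119851; term = 0.62119851²·(1 − 0.09486828)·329.4/1246 = 0.092337506.
65+: Wₕ = 0.37880149; term = 0.37880149²·(1 − 0.23386191)·261/1873 = 0.015319097.
Sum = 0.1076566.
SE = √(0.1076566) = 0.32811.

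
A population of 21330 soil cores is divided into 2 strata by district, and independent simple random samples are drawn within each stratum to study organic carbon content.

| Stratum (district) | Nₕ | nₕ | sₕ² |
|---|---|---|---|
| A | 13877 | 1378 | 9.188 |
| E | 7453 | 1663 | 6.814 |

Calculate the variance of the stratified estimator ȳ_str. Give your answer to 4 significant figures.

0.002931

Var(ȳ_str) = Σₕ Wₕ²(1 − fₕ)sₕ²/nₕ with Wₕ = Nₕ/N, N = 21330.
A: Wₕ = 0.65058603; term = 0.65058603²·(1 − 0.09930100)·9.188/1378 = 0.0025419144.
E: Wₕ = 0.34941397; term = 0.34941397²·(1 − 0.22313162)·6.814/1663 = 3.8863137 × 10^-4.
Sum = 0.0029305458.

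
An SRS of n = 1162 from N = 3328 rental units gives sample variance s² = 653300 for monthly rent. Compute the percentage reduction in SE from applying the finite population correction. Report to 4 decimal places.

19.3253

f = n/N = 1162/3328 = 0.34915865.
SE_no-fpc = √(s²/n) = 23.711185; SE_fpc = √((1−f)s²/n) = 19.128937.
Ratio = √(1−f) = 0.80674739. Reduction = 100·(1 − 0.80674739) = 19.3253%.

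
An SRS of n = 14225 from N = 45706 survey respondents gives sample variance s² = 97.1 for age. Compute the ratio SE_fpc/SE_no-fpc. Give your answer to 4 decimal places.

0.8299

f = n/N = 14225/45706 = 0.31122829.
SE_no-fpc = √(s²/n) = 0.082619674; SE_fpc = √((1−f)s²/n) = 0.068567944.
Ratio = √(1−f) = 0.82992272.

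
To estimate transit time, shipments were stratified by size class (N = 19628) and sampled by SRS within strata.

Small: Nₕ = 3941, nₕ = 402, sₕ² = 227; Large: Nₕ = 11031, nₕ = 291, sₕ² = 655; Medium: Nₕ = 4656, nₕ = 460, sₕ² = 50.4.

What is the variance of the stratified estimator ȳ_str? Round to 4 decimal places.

Var(ȳ_str) = Σₕ Wₕ²(1 − fₕ)sₕ²/nₕ with Wₕ = Nₕ/N, N = 19628.
Small: Wₕ = 0.20078459; term = 0.20078459²·(1 − 0.10200457)·227/402 = 0.020442533.
Large: Wₕ = 0.56200326; term = 0.56200326²·(1 − 0.02638020)·655/291 = 0.69217415.
Medium: Wₕ = 0.23721215; term = 0.23721215²·(1 − 0.09879725)·50.4/460 = 0.0055560873.
Sum = 0.71817277.

0.7182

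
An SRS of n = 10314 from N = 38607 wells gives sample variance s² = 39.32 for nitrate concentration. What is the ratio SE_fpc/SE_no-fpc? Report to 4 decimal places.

0.8561

f = n/N = 10314/38607 = 0.26715362.
SE_no-fpc = √(s²/n) = 0.061743777; SE_fpc = √((1−f)s²/n) = 0.052856653.
Ratio = √(1−f) = 0.85606447.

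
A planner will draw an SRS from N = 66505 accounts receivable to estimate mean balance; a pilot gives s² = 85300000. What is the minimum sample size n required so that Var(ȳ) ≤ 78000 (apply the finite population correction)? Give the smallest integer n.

1076

Without fpc, n₀ = s²/D = 85300000/78000 = 1093.5897.
With fpc, (1 − n/N)·s²/n ≤ D requires n ≥ n₀/(1 + n₀/N) = 1093.5897/(1 + 1093.5897/66505) = 1075.8979.
Rounding up, n = 1076.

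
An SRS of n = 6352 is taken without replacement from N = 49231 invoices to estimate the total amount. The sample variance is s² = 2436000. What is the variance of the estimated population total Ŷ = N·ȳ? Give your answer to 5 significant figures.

8.0956 × 10^11

Var(Ŷ) = N²·Var(ȳ) = N²·(1 − n/N)·s²/n.
f = 6352/49231 = 0.12902440; Var(ȳ) = 0.87097560·2436000/6352 = 334.02024.
Var(Ŷ) = 49231² · 334.02024 = 8.0956197 × 10^11.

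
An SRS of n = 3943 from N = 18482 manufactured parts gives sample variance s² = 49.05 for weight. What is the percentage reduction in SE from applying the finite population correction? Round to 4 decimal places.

f = n/N = 3943/18482 = 0.21334271.
SE_no-fpc = √(s²/n) = 0.1115337; SE_fpc = √((1−f)s²/n) = 0.09892337.
Ratio = √(1−f) = 0.88693703. Reduction = 100·(1 − 0.88693703) = 11.3063%.

11.3063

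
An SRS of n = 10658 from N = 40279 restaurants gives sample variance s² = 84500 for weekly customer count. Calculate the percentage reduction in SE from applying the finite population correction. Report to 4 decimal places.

14.2448

f = n/N = 10658/40279 = 0.26460438.
SE_no-fpc = √(s²/n) = 2.8157267; SE_fpc = √((1−f)s²/n) = 2.4146323.
Ratio = √(1−f) = 0.85755211. Reduction = 100·(1 − 0.85755211) = 14.2448%.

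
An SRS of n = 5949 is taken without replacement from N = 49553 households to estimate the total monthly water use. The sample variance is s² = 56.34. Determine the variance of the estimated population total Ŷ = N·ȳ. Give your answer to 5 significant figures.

2.0463 × 10^7

Var(Ŷ) = N²·Var(ȳ) = N²·(1 − n/N)·s²/n.
f = 5949/49553 = 0.12005328; Var(ȳ) = 0.87994672·56.34/5949 = 0.0083335348.
Var(Ŷ) = 49553² · 0.0083335348 = 2.0462993 × 10^7.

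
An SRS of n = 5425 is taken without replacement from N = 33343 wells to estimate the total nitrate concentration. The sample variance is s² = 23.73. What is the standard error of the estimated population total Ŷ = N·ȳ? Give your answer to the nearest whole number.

Var(Ŷ) = N²·Var(ȳ) = N²·(1 − n/N)·s²/n.
f = 5425/33343 = 0.16270282; Var(ȳ) = 0.83729718·23.73/5425 = 0.0036624999.
Var(Ŷ) = 33343² · 0.0036624999 = 4.071805 × 10^6.
SE(Ŷ) = √(4.071805 × 10^6) = 2018.

2018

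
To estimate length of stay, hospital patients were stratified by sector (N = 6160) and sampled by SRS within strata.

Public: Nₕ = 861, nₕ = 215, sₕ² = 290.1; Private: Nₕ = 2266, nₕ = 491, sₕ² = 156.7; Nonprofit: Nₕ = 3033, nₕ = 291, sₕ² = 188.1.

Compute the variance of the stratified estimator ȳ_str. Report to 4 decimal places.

0.1953

Var(ȳ_str) = Σₕ Wₕ²(1 − fₕ)sₕ²/nₕ with Wₕ = Nₕ/N, N = 6160.
Public: Wₕ = 0.13977273; term = 0.13977273²·(1 − 0.24970964)·290.1/215 = 0.019778052.
Private: Wₕ = 0.36785714; term = 0.36785714²·(1 − 0.21668138)·156.7/491 = 0.033828625.
Nonprofit: Wₕ = 0.49237013; term = 0.49237013²·(1 − 0.09594461)·188.1/291 = 0.14166881.
Sum = 0.19527549.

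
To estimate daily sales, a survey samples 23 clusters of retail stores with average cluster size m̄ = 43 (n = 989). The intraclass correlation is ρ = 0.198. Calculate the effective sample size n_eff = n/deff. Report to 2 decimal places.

106.16

deff = 1 + (43 − 1)·0.198 = 1 + 8.316 = 9.316.
n_eff = 989 / 9.316 = 106.16.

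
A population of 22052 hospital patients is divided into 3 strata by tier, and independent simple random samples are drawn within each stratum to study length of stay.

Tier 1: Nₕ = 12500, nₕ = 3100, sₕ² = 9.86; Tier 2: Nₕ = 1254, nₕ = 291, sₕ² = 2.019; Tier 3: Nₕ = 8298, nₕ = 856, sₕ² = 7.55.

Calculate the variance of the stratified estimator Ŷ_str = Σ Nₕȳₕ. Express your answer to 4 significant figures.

926800

Var(Ŷ_str) = Σₕ Nₕ²(1 − fₕ)sₕ²/nₕ.
Tier 1: 12500²·(1 − 3100/12500)·9.86/3100 = 373725.81.
Tier 2: 1254²·(1 − 291/1254)·2.019/291 = 8378.517.
Tier 3: 8298²·(1 − 856/8298)·7.55/856 = 544673.55.
Sum = 926777.88.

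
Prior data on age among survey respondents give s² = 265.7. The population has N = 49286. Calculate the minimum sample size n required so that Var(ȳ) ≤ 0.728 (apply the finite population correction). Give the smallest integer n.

Without fpc, n₀ = s²/D = 265.7/0.728 = 364.9725.
With fpc, (1 − n/N)·s²/n ≤ D requires n ≥ n₀/(1 + n₀/N) = 364.9725/(1 + 364.9725/49286) = 362.2897.
Rounding up, n = 363.

363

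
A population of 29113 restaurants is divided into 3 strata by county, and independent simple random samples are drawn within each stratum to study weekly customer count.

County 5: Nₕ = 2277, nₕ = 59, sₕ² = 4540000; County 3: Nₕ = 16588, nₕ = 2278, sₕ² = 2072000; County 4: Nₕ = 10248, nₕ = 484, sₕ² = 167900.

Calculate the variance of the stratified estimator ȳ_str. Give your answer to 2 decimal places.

754.21

Var(ȳ_str) = Σₕ Wₕ²(1 − fₕ)sₕ²/nₕ with Wₕ = Nₕ/N, N = 29113.
County 5: Wₕ = 0.07821248; term = 0.07821248²·(1 − 0.02591129)·4540000/59 = 458.516.
County 3: Wₕ = 0.56977982; term = 0.56977982²·(1 − 0.13732819)·2072000/2278 = 254.73919.
County 4: Wₕ = 0.35200769; term = 0.35200769²·(1 − 0.04722873)·167900/484 = 40.954186.
Sum = 754.20938.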